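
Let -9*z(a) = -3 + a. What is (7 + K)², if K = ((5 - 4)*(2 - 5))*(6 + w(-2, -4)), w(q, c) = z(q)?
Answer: 1444/9 ≈ 160.44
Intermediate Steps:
z(a) = ⅓ - a/9 (z(a) = -(-3 + a)/9 = ⅓ - a/9)
w(q, c) = ⅓ - q/9
K = -59/3 (K = ((5 - 4)*(2 - 5))*(6 + (⅓ - ⅑*(-2))) = (1*(-3))*(6 + (⅓ + 2/9)) = -3*(6 + 5/9) = -3*59/9 = -59/3 ≈ -19.667)
(7 + K)² = (7 - 59/3)² = (-38/3)² = 1444/9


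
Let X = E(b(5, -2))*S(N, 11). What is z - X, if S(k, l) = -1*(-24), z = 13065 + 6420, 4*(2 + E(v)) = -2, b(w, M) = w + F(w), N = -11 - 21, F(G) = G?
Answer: 19545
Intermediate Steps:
N = -32
b(w, M) = 2*w (b(w, M) = w + w = 2*w)
E(v) = -5/2 (E(v) = -2 + (¼)*(-2) = -2 - ½ = -5/2)
z = 19485
S(k, l) = 24
X = -60 (X = -5/2*24 = -60)
z - X = 19485 - 1*(-60) = 19485 + 60 = 19545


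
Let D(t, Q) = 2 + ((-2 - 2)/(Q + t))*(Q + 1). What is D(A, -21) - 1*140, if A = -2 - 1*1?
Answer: -424/3 ≈ -141.33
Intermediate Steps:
A = -3 (A = -2 - 1 = -3)
D(t, Q) = 2 - 4*(1 + Q)/(Q + t) (D(t, Q) = 2 + (-4/(Q + t))*(1 + Q) = 2 - 4*(1 + Q)/(Q + t))
D(A, -21) - 1*140 = 2*(-2 - 3 - 1*(-21))/(-21 - 3) - 1*140 = 2*(-2 - 3 + 21)/(-24) - 140 = 2*(-1/24)*16 - 140 = -4/3 - 140 = -424/3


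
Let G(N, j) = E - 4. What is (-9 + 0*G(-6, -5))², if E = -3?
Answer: 81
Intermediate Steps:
G(N, j) = -7 (G(N, j) = -3 - 4 = -7)
(-9 + 0*G(-6, -5))² = (-9 + 0*(-7))² = (-9 + 0)² = (-9)² = 81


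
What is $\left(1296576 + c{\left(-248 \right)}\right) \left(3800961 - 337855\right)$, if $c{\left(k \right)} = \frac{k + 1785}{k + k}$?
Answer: $\frac{1113562009616927}{248} \approx 4.4902 \cdot 10^{12}$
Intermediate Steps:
$c{\left(k \right)} = \frac{1785 + k}{2 k}$
$\left(1296576 + c{\left(-248 \right)}\right) \left(3800961 - 337855\right) = \left(1296576 + \frac{1785 - 248}{2 \left(-248\right)}\right) \left(3800961 - 337855\right) = \left(1296576 + \frac{1}{2} \left(- \frac{1}{248}\right) 1537\right) 3463106 = \left(1296576 - \frac{1537}{496}\right) 3463106 = \frac{643100159}{496} \cdot 3463106 = \frac{1113562009616927}{248}$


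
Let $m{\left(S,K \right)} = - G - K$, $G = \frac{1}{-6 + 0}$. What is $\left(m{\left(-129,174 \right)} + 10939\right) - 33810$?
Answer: $- \frac{138269}{6} \approx -23045.0$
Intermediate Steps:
$G = - \frac{1}{6}$ ($G = \frac{1}{-6} = - \frac{1}{6} \approx -0.16667$)
$m{\left(S,K \right)} = \frac{1}{6} - K$ ($m{\left(S,K \right)} = \left(-1\right) \left(- \frac{1}{6}\right) - K = \frac{1}{6} - K$)
$\left(m{\left(-129,174 \right)} + 10939\right) - 33810 = \left(\left(\frac{1}{6} - 174\right) + 10939\right) - 33810 = \left(- \frac{1043}{6} + 10939\right) - 33810 = \frac{64591}{6} - 33810 = - \frac{138269}{6}$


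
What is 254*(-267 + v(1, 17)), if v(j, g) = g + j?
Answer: -63246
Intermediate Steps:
254*(-267 + v(1, 17)) = 254*(-267 + (17 + 1)) = 254*(-267 + 18) = 254*(-249) = -63246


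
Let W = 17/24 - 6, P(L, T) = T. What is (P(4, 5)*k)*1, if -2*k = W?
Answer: 635/48 ≈ 13.229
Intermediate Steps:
W = -127/24 (W = 17*(1/24) - 6 = 17/24 - 6 = -127/24 ≈ -5.2917)
k = 127/48 (k = -½*(-127/24) = 127/48 ≈ 2.6458)
(P(4, 5)*k)*1 = (5*(127/48))*1 = (635/48)*1 = 635/48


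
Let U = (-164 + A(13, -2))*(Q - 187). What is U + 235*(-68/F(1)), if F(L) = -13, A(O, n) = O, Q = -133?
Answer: 644140/13 ≈ 49549.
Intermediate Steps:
U = 48320 (U = (-164 + 13)*(-133 - 187) = -151*(-320) = 48320)
U + 235*(-68/F(1)) = 48320 + 235*(-68/(-13)) = 48320 + 235*(-68*(-1/13)) = 48320 + 235*(68/13) = 48320 + 15980/13 = 644140/13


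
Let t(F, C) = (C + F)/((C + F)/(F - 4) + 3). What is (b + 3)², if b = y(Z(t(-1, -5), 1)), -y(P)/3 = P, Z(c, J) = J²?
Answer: 0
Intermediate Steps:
t(F, C) = (C + F)/(3 + (C + F)/(-4 + F)) (t(F, C) = (C + F)/((C + F)/(-4 + F) + 3) = (C + F)/(3 + (C + F)/(-4 + F)))
y(P) = -3*P
b = -3 (b = -3*1² = -3*1 = -3)
(b + 3)² = (-3 + 3)² = 0² = 0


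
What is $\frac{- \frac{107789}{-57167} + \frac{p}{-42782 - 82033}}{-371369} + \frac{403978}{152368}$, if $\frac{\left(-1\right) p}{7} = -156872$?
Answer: $\frac{48658185986602605007}{18352233128095670280} \approx 2.6513$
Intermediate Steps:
$p = 1098104$ ($p = \left(-7\right) \left(-156872\right) = 1098104$)
$\frac{- \frac{107789}{-57167} + \frac{p}{-42782 - 82033}}{-371369} + \frac{403978}{152368} = \frac{- \frac{107789}{-57167} + \frac{1098104}{-42782 - 82033}}{-371369} + \frac{403978}{152368} = \left(\left(-107789\right) \left(- \frac{1}{57167}\right) + \frac{1098104}{-42782 - 82033}\right) \left(- \frac{1}{371369}\right) + 403978 \cdot \frac{1}{152368} = \left(\frac{9799}{5197} + \frac{1098104}{-124815}\right) \left(- \frac{1}{371369}\right) + \frac{201989}{76184} = \left(\frac{9799}{5197} + 1098104 \left(- \frac{1}{124815}\right)\right) \left(- \frac{1}{371369}\right) + \frac{201989}{76184} = \left(\frac{9799}{5197} - \frac{1098104}{124815}\right) \left(- \frac{1}{371369}\right) + \frac{201989}{76184} = \left(- \frac{4483784303}{648663555}\right) \left(- \frac{1}{371369}\right) + \frac{201989}{76184} = \frac{4483784303}{240893535756795} + \frac{201989}{76184} = \frac{48658185986602605007}{18352233128095670280}$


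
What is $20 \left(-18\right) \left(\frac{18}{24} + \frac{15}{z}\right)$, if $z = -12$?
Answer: $180$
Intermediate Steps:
$20 \left(-18\right) \left(\frac{18}{24} + \frac{15}{z}\right) = 20 \left(-18\right) \left(\frac{18}{24} + \frac{15}{-12}\right) = - 360 \left(18 \cdot \frac{1}{24} + 15 \left(- \frac{1}{12}\right)\right) = - 360 \left(\frac{3}{4} - \frac{5}{4}\right) = \left(-360\right) \left(- \frac{1}{2}\right) = 180$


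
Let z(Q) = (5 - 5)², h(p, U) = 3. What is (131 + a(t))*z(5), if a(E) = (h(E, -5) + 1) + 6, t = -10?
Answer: 0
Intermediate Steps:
z(Q) = 0 (z(Q) = 0² = 0)
a(E) = 10 (a(E) = (3 + 1) + 6 = 4 + 6 = 10)
(131 + a(t))*z(5) = (131 + 10)*0 = 141*0 = 0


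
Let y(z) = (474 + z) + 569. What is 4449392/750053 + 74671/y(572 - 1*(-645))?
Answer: 66062833483/1695119780 ≈ 38.972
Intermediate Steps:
y(z) = 1043 + z
4449392/750053 + 74671/y(572 - 1*(-645)) = 4449392/750053 + 74671/(1043 + (572 - 1*(-645))) = 4449392*(1/750053) + 74671/(1043 + (572 + 645)) = 4449392/750053 + 74671/(1043 + 1217) = 4449392/750053 + 74671/2260 = 66062833483/1695119780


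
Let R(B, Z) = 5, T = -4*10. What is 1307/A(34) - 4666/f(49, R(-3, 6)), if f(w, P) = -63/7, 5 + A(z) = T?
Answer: 2447/5 ≈ 489.40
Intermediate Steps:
T = -40
A(z) = -45 (A(z) = -5 - 40 = -45)
f(w, P) = -9 (f(w, P) = -63*⅐ = -9)
1307/A(34) - 4666/f(49, R(-3, 6)) = 1307/(-45) - 4666/(-9) = 1307*(-1/45) - 4666*(-⅑) = -1307/45 + 4666/9 = 2447/5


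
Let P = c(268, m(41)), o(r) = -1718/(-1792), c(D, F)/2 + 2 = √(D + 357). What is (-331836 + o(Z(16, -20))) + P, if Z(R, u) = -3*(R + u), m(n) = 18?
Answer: -297282981/896 ≈ -3.3179e+5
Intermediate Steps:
Z(R, u) = -3*R - 3*u
c(D, F) = -4 + 2*√(357 + D) (c(D, F) = -4 + 2*√(D + 357) = -4 + 2*√(357 + D))
o(r) = 859/896 (o(r) = -1718*(-1/1792) = 859/896)
P = 46 (P = -4 + 2*√(357 + 268) = -4 + 2*√625 = -4 + 2*25 = -4 + 50 = 46)
(-331836 + o(Z(16, -20))) + P = (-331836 + 859/896) + 46 = -297324197/896 + 46 = -297282981/896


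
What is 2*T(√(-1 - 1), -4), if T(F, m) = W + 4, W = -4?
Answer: 0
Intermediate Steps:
T(F, m) = 0 (T(F, m) = -4 + 4 = 0)
2*T(√(-1 - 1), -4) = 2*0 = 0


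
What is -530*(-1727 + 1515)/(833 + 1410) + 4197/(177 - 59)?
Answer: 22672351/264674 ≈ 85.661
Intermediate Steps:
-530*(-1727 + 1515)/(833 + 1410) + 4197/(177 - 59) = -530/(2243/(-212)) + 4197/118 = -530/(2243*(-1/212)) + 4197*(1/118) = -530/(-2243/212) + 4197/118 = -530*(-212/2243) + 4197/118 = 112360/2243 + 4197/118 = 22672351/264674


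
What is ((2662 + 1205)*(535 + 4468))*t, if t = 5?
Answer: 96733005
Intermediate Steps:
((2662 + 1205)*(535 + 4468))*t = ((2662 + 1205)*(535 + 4468))*5 = (3867*5003)*5 = 19346601*5 = 96733005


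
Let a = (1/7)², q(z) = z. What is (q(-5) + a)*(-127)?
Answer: 30988/49 ≈ 632.41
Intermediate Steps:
a = 1/49 (a = (⅐)² = 1/49 ≈ 0.020408)
(q(-5) + a)*(-127) = (-5 + 1/49)*(-127) = -244/49*(-127) = 30988/49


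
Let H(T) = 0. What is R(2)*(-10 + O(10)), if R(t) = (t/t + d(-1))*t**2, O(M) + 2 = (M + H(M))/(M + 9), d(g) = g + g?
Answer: 872/19 ≈ 45.895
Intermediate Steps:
d(g) = 2*g
O(M) = -2 + M/(9 + M) (O(M) = -2 + (M + 0)/(M + 9) = -2 + M/(9 + M))
R(t) = -t**2 (R(t) = (t/t + 2*(-1))*t**2 = (1 - 2)*t**2 = -t**2)
R(2)*(-10 + O(10)) = (-1*2**2)*(-10 + (-18 - 1*10)/(9 + 10)) = (-1*4)*(-10 + (-18 - 10)/19) = -4*(-10 + (1/19)*(-28)) = -4*(-10 - 28/19) = -4*(-218/19) = 872/19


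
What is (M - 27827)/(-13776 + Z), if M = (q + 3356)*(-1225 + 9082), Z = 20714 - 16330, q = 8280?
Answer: -91396225/9392 ≈ -9731.3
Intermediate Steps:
Z = 4384
M = 91424052 (M = (8280 + 3356)*(-1225 + 9082) = 11636*7857 = 91424052)
(M - 27827)/(-13776 + Z) = (91424052 - 27827)/(-13776 + 4384) = 91396225/(-9392) = 91396225*(-1/9392) = -91396225/9392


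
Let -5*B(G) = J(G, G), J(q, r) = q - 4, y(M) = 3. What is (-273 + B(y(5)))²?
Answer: 1860496/25 ≈ 74420.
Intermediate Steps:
J(q, r) = -4 + q
B(G) = ⅘ - G/5 (B(G) = -(-4 + G)/5 = ⅘ - G/5)
(-273 + B(y(5)))² = (-273 + (⅘ - ⅕*3))² = (-273 + (⅘ - ⅗))² = (-273 + ⅕)² = (-1364/5)² = 1860496/25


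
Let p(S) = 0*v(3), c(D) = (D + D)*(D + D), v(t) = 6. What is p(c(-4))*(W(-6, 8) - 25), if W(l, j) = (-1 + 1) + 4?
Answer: 0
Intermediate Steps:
W(l, j) = 4 (W(l, j) = 0 + 4 = 4)
c(D) = 4*D² (c(D) = (2*D)*(2*D) = 4*D²)
p(S) = 0 (p(S) = 0*6 = 0)
p(c(-4))*(W(-6, 8) - 25) = 0*(4 - 25) = 0*(-21) = 0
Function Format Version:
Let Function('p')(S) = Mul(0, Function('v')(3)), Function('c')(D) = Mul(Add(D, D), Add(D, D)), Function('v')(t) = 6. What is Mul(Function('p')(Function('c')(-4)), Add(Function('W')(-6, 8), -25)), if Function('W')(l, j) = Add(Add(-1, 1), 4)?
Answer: 0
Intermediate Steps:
Function('W')(l, j) = 4 (Function('W')(l, j) = Add(0, 4) = 4)
Function('c')(D) = Mul(4, Pow(D, 2)) (Function('c')(D) = Mul(Mul(2, D), Mul(2, D)) = Mul(4, Pow(D, 2)))
Function('p')(S) = 0 (Function('p')(S) = Mul(0, 6) = 0)
Mul(Function('p')(Function('c')(-4)), Add(Function('W')(-6, 8), -25)) = Mul(0, Add(4, -25)) = Mul(0, -21) = 0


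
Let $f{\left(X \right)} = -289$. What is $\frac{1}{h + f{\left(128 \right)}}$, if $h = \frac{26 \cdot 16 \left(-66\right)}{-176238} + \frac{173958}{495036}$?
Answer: $- \frac{269272082}{77683058493} \approx -0.0034663$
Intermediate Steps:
$h = \frac{136573205}{269272082}$ ($h = 416 \left(-66\right) \left(- \frac{1}{176238}\right) + 173958 \cdot \frac{1}{495036} = \left(-27456\right) \left(- \frac{1}{176238}\right) + \frac{28993}{82506} = \frac{4576}{29373} + \frac{28993}{82506} = \frac{136573205}{269272082} \approx 0.50719$)
$\frac{1}{h + f{\left(128 \right)}} = \frac{1}{\frac{136573205}{269272082} - 289} = \frac{1}{- \frac{77683058493}{269272082}} = - \frac{269272082}{77683058493}$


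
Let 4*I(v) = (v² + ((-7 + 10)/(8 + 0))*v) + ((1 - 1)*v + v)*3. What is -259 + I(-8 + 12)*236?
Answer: 2963/2 ≈ 1481.5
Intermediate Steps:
I(v) = v²/4 + 27*v/32 (I(v) = ((v² + ((-7 + 10)/(8 + 0))*v) + ((1 - 1)*v + v)*3)/4 = ((v² + (3/8)*v) + (0*v + v)*3)/4 = ((v² + (3*(⅛))*v) + (0 + v)*3)/4 = ((v² + 3*v/8) + v*3)/4 = ((v² + 3*v/8) + 3*v)/4 = (v² + 27*v/8)/4 = v²/4 + 27*v/32)
-259 + I(-8 + 12)*236 = -259 + ((-8 + 12)*(27 + 8*(-8 + 12))/32)*236 = -259 + ((1/32)*4*(27 + 8*4))*236 = -259 + ((1/32)*4*(27 + 32))*236 = -259 + ((1/32)*4*59)*236 = -259 + (59/8)*236 = -259 + 3481/2 = 2963/2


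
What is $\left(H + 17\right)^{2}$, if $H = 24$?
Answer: $1681$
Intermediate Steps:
$\left(H + 17\right)^{2} = \left(24 + 17\right)^{2} = 41^{2} = 1681$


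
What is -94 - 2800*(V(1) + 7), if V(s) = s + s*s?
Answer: -25294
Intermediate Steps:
V(s) = s + s²
-94 - 2800*(V(1) + 7) = -94 - 2800*(1*(1 + 1) + 7) = -94 - 2800*(1*2 + 7) = -94 - 2800*(2 + 7) = -94 - 2800*9 = -94 - 280*90 = -94 - 25200 = -25294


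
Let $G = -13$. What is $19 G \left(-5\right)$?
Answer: $1235$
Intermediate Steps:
$19 G \left(-5\right) = 19 \left(-13\right) \left(-5\right) = \left(-247\right) \left(-5\right) = 1235$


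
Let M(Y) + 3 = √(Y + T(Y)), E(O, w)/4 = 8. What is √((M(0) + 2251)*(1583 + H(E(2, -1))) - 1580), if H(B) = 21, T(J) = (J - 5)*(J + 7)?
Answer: 2*√(901053 + 401*I*√35) ≈ 1898.5 + 2.4992*I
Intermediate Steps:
E(O, w) = 32 (E(O, w) = 4*8 = 32)
T(J) = (-5 + J)*(7 + J)
M(Y) = -3 + √(-35 + Y² + 3*Y) (M(Y) = -3 + √(Y + (-35 + Y² + 2*Y)) = -3 + √(-35 + Y² + 3*Y))
√((M(0) + 2251)*(1583 + H(E(2, -1))) - 1580) = √(((-3 + √(-35 + 0² + 3*0)) + 2251)*(1583 + 21) - 1580) = √(((-3 + √(-35 + 0 + 0)) + 2251)*1604 - 1580) = √(((-3 + √(-35)) + 2251)*1604 - 1580) = √(((-3 + I*√35) + 2251)*1604 - 1580) = √((2248 + I*√35)*1604 - 1580) = √((3605792 + 1604*I*√35) - 1580) = √(3604212 + 1604*I*√35)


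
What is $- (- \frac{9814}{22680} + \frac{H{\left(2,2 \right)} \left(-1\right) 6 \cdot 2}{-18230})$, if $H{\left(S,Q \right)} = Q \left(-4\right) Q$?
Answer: $\frac{1309027}{2953260} \approx 0.44325$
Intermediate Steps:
$H{\left(S,Q \right)} = - 4 Q^{2}$ ($H{\left(S,Q \right)} = - 4 Q Q = - 4 Q^{2}$)
$- (- \frac{9814}{22680} + \frac{H{\left(2,2 \right)} \left(-1\right) 6 \cdot 2}{-18230}) = - (- \frac{9814}{22680} + \frac{- 4 \cdot 2^{2} \left(-1\right) 6 \cdot 2}{-18230}) = - (\left(-9814\right) \frac{1}{22680} + \left(-4\right) 4 \left(-1\right) 12 \left(- \frac{1}{18230}\right)) = - (- \frac{701}{1620} + \left(-16\right) \left(-1\right) 12 \left(- \frac{1}{18230}\right)) = - (- \frac{701}{1620} + 16 \cdot 12 \left(- \frac{1}{18230}\right)) = - (- \frac{701}{1620} + 192 \left(- \frac{1}{18230}\right)) = - (- \frac{701}{1620} - \frac{96}{9115}) = \left(-1\right) \left(- \frac{1309027}{2953260}\right) = \frac{1309027}{2953260}$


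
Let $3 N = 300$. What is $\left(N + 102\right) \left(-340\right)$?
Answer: $-68680$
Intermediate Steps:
$N = 100$ ($N = \frac{1}{3} \cdot 300 = 100$)
$\left(N + 102\right) \left(-340\right) = \left(100 + 102\right) \left(-340\right) = 202 \left(-340\right) = -68680$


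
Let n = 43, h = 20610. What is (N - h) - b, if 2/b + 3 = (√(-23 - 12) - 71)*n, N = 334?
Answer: -190672476764/9403851 + 86*I*√35/9403851 ≈ -20276.0 + 5.4104e-5*I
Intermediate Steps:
b = 2/(-3056 + 43*I*√35) (b = 2/(-3 + (√(-23 - 12) - 71)*43) = 2/(-3 + (√(-35) - 71)*43) = 2/(-3 + (I*√35 - 71)*43) = 2/(-3 + (-71 + I*√35)*43) = 2/(-3 + (-3053 + 43*I*√35)) = 2/(-3056 + 43*I*√35) ≈ -0.00064995 - 5.4104e-5*I)
(N - h) - b = (334 - 1*20610) - (-6112/9403851 - 86*I*√35/9403851) = (334 - 20610) + (6112/9403851 + 86*I*√35/9403851) = -20276 + (6112/9403851 + 86*I*√35/9403851) = -190672476764/9403851 + 86*I*√35/9403851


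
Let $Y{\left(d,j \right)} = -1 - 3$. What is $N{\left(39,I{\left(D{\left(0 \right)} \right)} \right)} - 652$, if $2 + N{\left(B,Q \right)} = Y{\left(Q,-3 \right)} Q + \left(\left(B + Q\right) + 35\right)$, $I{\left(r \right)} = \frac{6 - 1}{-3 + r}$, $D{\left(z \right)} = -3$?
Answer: $- \frac{1155}{2} \approx -577.5$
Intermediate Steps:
$Y{\left(d,j \right)} = -4$
$I{\left(r \right)} = \frac{5}{-3 + r}$
$N{\left(B,Q \right)} = 33 + B - 3 Q$ ($N{\left(B,Q \right)} = -2 - \left(-35 - B + 3 Q\right) = -2 + \left(35 + B - 3 Q\right) = 33 + B - 3 Q$)
$N{\left(39,I{\left(D{\left(0 \right)} \right)} \right)} - 652 = \left(33 + 39 - 3 \frac{5}{-3 - 3}\right) - 652 = \left(33 + 39 - 3 \frac{5}{-6}\right) - 652 = \left(33 + 39 - 3 \cdot 5 \left(- \frac{1}{6}\right)\right) - 652 = \left(33 + 39 - - \frac{5}{2}\right) - 652 = \left(33 + 39 + \frac{5}{2}\right) - 652 = \frac{149}{2} - 652 = - \frac{1155}{2}$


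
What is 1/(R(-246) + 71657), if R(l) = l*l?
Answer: 1/132173 ≈ 7.5658e-6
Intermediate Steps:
R(l) = l²
1/(R(-246) + 71657) = 1/((-246)² + 71657) = 1/(60516 + 71657) = 1/132173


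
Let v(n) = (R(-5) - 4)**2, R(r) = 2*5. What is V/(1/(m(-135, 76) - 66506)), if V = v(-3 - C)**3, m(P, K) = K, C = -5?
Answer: -3099358080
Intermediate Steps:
R(r) = 10
v(n) = 36 (v(n) = (10 - 4)**2 = 6**2 = 36)
V = 46656 (V = 36**3 = 46656)
V/(1/(m(-135, 76) - 66506)) = 46656/(1/(76 - 66506)) = 46656/(1/(-66430)) = 46656/(-1/66430) = 46656*(-66430) = -3099358080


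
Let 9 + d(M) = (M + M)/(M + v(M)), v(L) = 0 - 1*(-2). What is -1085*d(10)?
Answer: 23870/3 ≈ 7956.7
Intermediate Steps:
v(L) = 2 (v(L) = 0 + 2 = 2)
d(M) = -9 + 2*M/(2 + M) (d(M) = -9 + (M + M)/(M + 2) = -9 + (2*M)/(2 + M) = -9 + 2*M/(2 + M))
-1085*d(10) = -1085*(-18 - 7*10)/(2 + 10) = -1085*(-18 - 70)/12 = -1085*(-88)/12 = -1085*(-22/3) = 23870/3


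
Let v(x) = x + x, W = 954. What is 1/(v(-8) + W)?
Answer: 1/938 ≈ 0.0010661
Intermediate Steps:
v(x) = 2*x
1/(v(-8) + W) = 1/(2*(-8) + 954) = 1/(-16 + 954) = 1/938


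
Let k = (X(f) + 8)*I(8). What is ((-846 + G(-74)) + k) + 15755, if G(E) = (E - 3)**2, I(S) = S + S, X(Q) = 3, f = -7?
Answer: 21014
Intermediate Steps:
I(S) = 2*S
G(E) = (-3 + E)**2
k = 176 (k = (3 + 8)*(2*8) = 11*16 = 176)
((-846 + G(-74)) + k) + 15755 = ((-846 + (-3 - 74)**2) + 176) + 15755 = ((-846 + (-77)**2) + 176) + 15755 = ((-846 + 5929) + 176) + 15755 = (5083 + 176) + 15755 = 5259 + 15755 = 21014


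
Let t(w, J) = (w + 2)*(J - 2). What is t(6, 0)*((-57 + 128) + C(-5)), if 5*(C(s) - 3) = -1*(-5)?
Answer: -1200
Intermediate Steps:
C(s) = 4 (C(s) = 3 + (-1*(-5))/5 = 3 + (1/5)*5 = 3 + 1 = 4)
t(w, J) = (-2 + J)*(2 + w) (t(w, J) = (2 + w)*(-2 + J) = (-2 + J)*(2 + w))
t(6, 0)*((-57 + 128) + C(-5)) = (-4 - 2*6 + 2*0 + 0*6)*((-57 + 128) + 4) = (-4 - 12 + 0 + 0)*(71 + 4) = -16*75 = -1200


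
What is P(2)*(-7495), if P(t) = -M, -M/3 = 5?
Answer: -112425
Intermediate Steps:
M = -15 (M = -3*5 = -15)
P(t) = 15 (P(t) = -1*(-15) = 15)
P(2)*(-7495) = 15*(-7495) = -112425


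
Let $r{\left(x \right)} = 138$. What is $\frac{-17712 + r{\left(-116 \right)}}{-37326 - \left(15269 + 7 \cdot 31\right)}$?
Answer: $\frac{2929}{8802} \approx 0.33277$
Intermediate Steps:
$\frac{-17712 + r{\left(-116 \right)}}{-37326 - \left(15269 + 7 \cdot 31\right)} = \frac{-17712 + 138}{-37326 - \left(15269 + 7 \cdot 31\right)} = - \frac{17574}{-37326 - 15486} = - \frac{17574}{-52812} = \left(-17574\right) \left(- \frac{1}{52812}\right) = \frac{2929}{8802}$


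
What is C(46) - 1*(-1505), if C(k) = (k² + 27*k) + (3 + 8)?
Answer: 4874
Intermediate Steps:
C(k) = 11 + k² + 27*k (C(k) = (k² + 27*k) + 11 = 11 + k² + 27*k)
C(46) - 1*(-1505) = (11 + 46² + 27*46) - 1*(-1505) = (11 + 2116 + 1242) + 1505 = 3369 + 1505 = 4874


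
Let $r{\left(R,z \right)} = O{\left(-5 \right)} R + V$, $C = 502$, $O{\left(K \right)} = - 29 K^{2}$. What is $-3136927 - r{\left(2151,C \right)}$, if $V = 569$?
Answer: $-1578021$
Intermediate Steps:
$r{\left(R,z \right)} = 569 - 725 R$ ($r{\left(R,z \right)} = - 29 \left(-5\right)^{2} R + 569 = \left(-29\right) 25 R + 569 = - 725 R + 569 = 569 - 725 R$)
$-3136927 - r{\left(2151,C \right)} = -3136927 - \left(569 - 1559475\right) = -3136927 - -1558906 = -3136927 + 1558906 = -1578021$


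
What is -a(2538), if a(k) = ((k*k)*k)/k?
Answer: -6441444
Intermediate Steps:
a(k) = k**2 (a(k) = (k**2*k)/k = k**3/k = k**2)
-a(2538) = -1*2538**2 = -1*6441444 = -6441444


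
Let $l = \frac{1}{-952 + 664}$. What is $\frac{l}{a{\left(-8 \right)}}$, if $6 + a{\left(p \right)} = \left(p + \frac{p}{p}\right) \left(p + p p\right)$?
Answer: $\frac{1}{114624} \approx 8.7242 \cdot 10^{-6}$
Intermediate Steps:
$a{\left(p \right)} = -6 + \left(1 + p\right) \left(p + p^{2}\right)$ ($a{\left(p \right)} = -6 + \left(p + \frac{p}{p}\right) \left(p + p p\right) = -6 + \left(p + 1\right) \left(p + p^{2}\right) = -6 + \left(1 + p\right) \left(p + p^{2}\right)$)
$l = - \frac{1}{288}$ ($l = \frac{1}{-288} = - \frac{1}{288} \approx -0.0034722$)
$\frac{l}{a{\left(-8 \right)}} = - \frac{1}{288 \left(-6 - 8 \left(1 - 8\right)^{2}\right)} = - \frac{1}{288 \left(-6 - 8 \left(-7\right)^{2}\right)} = - \frac{1}{288 \left(-6 - 392\right)} = - \frac{1}{288 \left(-398\right)} = \left(- \frac{1}{288}\right) \left(- \frac{1}{398}\right) = \frac{1}{114624}$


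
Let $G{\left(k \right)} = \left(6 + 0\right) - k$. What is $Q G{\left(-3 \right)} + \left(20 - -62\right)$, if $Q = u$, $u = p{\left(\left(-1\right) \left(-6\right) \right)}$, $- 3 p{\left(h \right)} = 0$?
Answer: $82$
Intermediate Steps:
$p{\left(h \right)} = 0$ ($p{\left(h \right)} = \left(- \frac{1}{3}\right) 0 = 0$)
$u = 0$
$G{\left(k \right)} = 6 - k$
$Q = 0$
$Q G{\left(-3 \right)} + \left(20 - -62\right) = 0 \left(6 - -3\right) + \left(20 - -62\right) = 0 \left(6 + 3\right) + \left(20 + 62\right) = 0 \cdot 9 + 82 = 0 + 82 = 82$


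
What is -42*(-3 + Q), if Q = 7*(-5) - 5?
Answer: 1806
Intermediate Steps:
Q = -40 (Q = -35 - 5 = -40)
-42*(-3 + Q) = -42*(-3 - 40) = -42*(-43) = 1806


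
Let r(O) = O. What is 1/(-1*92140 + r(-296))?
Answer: -1/92436 ≈ -1.0818e-5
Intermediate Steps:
1/(-1*92140 + r(-296)) = 1/(-1*92140 - 296) = 1/(-92140 - 296) = 1/(-92436) = -1/92436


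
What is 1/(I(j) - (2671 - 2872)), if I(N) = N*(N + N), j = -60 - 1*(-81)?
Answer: 1/1083 ≈ 0.00092336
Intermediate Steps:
j = 21 (j = -60 + 81 = 21)
I(N) = 2*N**2 (I(N) = N*(2*N) = 2*N**2)
1/(I(j) - (2671 - 2872)) = 1/(2*21**2 - (2671 - 2872)) = 1/(2*441 - 1*(-201)) = 1/(882 + 201) = 1/1083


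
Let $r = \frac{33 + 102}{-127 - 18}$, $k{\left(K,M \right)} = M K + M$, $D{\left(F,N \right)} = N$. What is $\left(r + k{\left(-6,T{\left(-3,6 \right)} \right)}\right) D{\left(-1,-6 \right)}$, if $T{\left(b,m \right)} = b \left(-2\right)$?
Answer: $\frac{5382}{29} \approx 185.59$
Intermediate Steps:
$T{\left(b,m \right)} = - 2 b$
$k{\left(K,M \right)} = M + K M$ ($k{\left(K,M \right)} = K M + M = M + K M$)
$r = - \frac{27}{29}$ ($r = \frac{135}{-145} = 135 \left(- \frac{1}{145}\right) = - \frac{27}{29} \approx -0.93103$)
$\left(r + k{\left(-6,T{\left(-3,6 \right)} \right)}\right) D{\left(-1,-6 \right)} = \left(- \frac{27}{29} + \left(-2\right) \left(-3\right) \left(1 - 6\right)\right) \left(-6\right) = \left(- \frac{27}{29} + 6 \left(-5\right)\right) \left(-6\right) = \left(- \frac{27}{29} - 30\right) \left(-6\right) = \left(- \frac{897}{29}\right) \left(-6\right) = \frac{5382}{29}$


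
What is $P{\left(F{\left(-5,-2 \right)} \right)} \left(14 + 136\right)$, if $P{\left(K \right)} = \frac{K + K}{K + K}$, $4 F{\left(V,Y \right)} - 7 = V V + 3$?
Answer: $150$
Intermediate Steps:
$F{\left(V,Y \right)} = \frac{5}{2} + \frac{V^{2}}{4}$ ($F{\left(V,Y \right)} = \frac{7}{4} + \frac{V V + 3}{4} = \frac{7}{4} + \frac{V^{2} + 3}{4} = \frac{7}{4} + \frac{3 + V^{2}}{4} = \frac{7}{4} + \left(\frac{3}{4} + \frac{V^{2}}{4}\right) = \frac{5}{2} + \frac{V^{2}}{4}$)
$P{\left(K \right)} = 1$ ($P{\left(K \right)} = \frac{2 K}{2 K} = 2 K \frac{1}{2 K} = 1$)
$P{\left(F{\left(-5,-2 \right)} \right)} \left(14 + 136\right) = 1 \left(14 + 136\right) = 1 \cdot 150 = 150$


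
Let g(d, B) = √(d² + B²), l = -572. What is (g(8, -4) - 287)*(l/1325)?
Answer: 164164/1325 - 2288*√5/1325 ≈ 120.04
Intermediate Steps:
g(d, B) = √(B² + d²)
(g(8, -4) - 287)*(l/1325) = (√((-4)² + 8²) - 287)*(-572/1325) = (√(16 + 64) - 287)*(-572*1/1325) = (√80 - 287)*(-572/1325) = (4*√5 - 287)*(-572/1325) = (-287 + 4*√5)*(-572/1325) = 164164/1325 - 2288*√5/1325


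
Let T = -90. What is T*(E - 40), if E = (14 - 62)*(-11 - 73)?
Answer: -359280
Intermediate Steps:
E = 4032 (E = -48*(-84) = 4032)
T*(E - 40) = -90*(4032 - 40) = -90*3992 = -359280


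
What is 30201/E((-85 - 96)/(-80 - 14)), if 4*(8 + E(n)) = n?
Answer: -11355576/2827 ≈ -4016.8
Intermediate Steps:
E(n) = -8 + n/4
30201/E((-85 - 96)/(-80 - 14)) = 30201/(-8 + ((-85 - 96)/(-80 - 14))/4) = 30201/(-8 + (-181/(-94))/4) = 30201/(-8 + (-181*(-1/94))/4) = 30201/(-8 + (1/4)*(181/94)) = 30201/(-8 + 181/376) = 30201/(-2827/376) = 30201*(-376/2827) = -11355576/2827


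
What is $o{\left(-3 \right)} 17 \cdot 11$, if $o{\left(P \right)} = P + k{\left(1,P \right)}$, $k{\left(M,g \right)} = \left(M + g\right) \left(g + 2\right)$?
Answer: $-187$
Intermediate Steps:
$k{\left(M,g \right)} = \left(2 + g\right) \left(M + g\right)$ ($k{\left(M,g \right)} = \left(M + g\right) \left(2 + g\right) = \left(2 + g\right) \left(M + g\right)$)
$o{\left(P \right)} = 2 + P^{2} + 4 P$ ($o{\left(P \right)} = P + \left(P^{2} + 2 \cdot 1 + 2 P + 1 P\right) = P + \left(P^{2} + 2 + 2 P + P\right) = P + \left(2 + P^{2} + 3 P\right) = 2 + P^{2} + 4 P$)
$o{\left(-3 \right)} 17 \cdot 11 = \left(2 + \left(-3\right)^{2} + 4 \left(-3\right)\right) 17 \cdot 11 = \left(2 + 9 - 12\right) 17 \cdot 11 = \left(-1\right) 17 \cdot 11 = \left(-17\right) 11 = -187$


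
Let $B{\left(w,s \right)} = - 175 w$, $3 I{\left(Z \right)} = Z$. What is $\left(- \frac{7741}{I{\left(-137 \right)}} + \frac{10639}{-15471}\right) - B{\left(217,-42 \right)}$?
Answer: $\frac{80846863315}{2119527} \approx 38144.0$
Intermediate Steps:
$I{\left(Z \right)} = \frac{Z}{3}$
$\left(- \frac{7741}{I{\left(-137 \right)}} + \frac{10639}{-15471}\right) - B{\left(217,-42 \right)} = \left(- \frac{7741}{\frac{1}{3} \left(-137\right)} + \frac{10639}{-15471}\right) - \left(-175\right) 217 = \left(- \frac{7741}{- \frac{137}{3}} + 10639 \left(- \frac{1}{15471}\right)\right) - -37975 = \left(\left(-7741\right) \left(- \frac{3}{137}\right) - \frac{10639}{15471}\right) + 37975 = \left(\frac{23223}{137} - \frac{10639}{15471}\right) + 37975 = \frac{357825490}{2119527} + 37975 = \frac{80846863315}{2119527}$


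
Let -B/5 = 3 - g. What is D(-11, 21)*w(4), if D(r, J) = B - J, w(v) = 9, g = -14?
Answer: -954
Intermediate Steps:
B = -85 (B = -5*(3 - 1*(-14)) = -5*(3 + 14) = -5*17 = -85)
D(r, J) = -85 - J
D(-11, 21)*w(4) = (-85 - 1*21)*9 = (-85 - 21)*9 = -106*9 = -954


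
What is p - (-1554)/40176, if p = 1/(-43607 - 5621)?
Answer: 102769/2658312 ≈ 0.038660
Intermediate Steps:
p = -1/49228 (p = 1/(-49228) = -1/49228 ≈ -2.0314e-5)
p - (-1554)/40176 = -1/49228 - (-1554)/40176 = -1/49228 - 1*(-259/6696) = -1/49228 + 259/6696 = 102769/2658312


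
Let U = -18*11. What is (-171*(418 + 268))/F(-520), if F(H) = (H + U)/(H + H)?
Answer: -60999120/359 ≈ -1.6991e+5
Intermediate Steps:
U = -198
F(H) = (-198 + H)/(2*H) (F(H) = (H - 198)/(H + H) = (-198 + H)/((2*H)) = (-198 + H)*(1/(2*H)) = (-198 + H)/(2*H))
(-171*(418 + 268))/F(-520) = (-171*(418 + 268))/(((½)*(-198 - 520)/(-520))) = (-171*686)/(((½)*(-1/520)*(-718))) = -117306/359/520 = -117306*520/359 = -60999120/359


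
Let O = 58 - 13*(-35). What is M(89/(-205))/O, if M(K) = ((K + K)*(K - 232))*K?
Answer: -251618486/1473186375 ≈ -0.17080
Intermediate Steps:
M(K) = 2*K**2*(-232 + K) (M(K) = ((2*K)*(-232 + K))*K = (2*K*(-232 + K))*K = 2*K**2*(-232 + K))
O = 513 (O = 58 + 455 = 513)
M(89/(-205))/O = (2*(89/(-205))**2*(-232 + 89/(-205)))/513 = (2*(89*(-1/205))**2*(-232 + 89*(-1/205)))*(1/513) = (2*(-89/205)**2*(-232 - 89/205))*(1/513) = (2*(7921/42025)*(-47649/205))*(1/513) = -754855458/8615125*1/513 = -251618486/1473186375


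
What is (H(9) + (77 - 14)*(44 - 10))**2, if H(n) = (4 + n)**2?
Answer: 5340721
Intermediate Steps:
(H(9) + (77 - 14)*(44 - 10))**2 = ((4 + 9)**2 + (77 - 14)*(44 - 10))**2 = (13**2 + 63*34)**2 = (169 + 2142)**2 = 2311**2 = 5340721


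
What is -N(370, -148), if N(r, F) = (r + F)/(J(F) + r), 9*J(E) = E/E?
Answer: -1998/3331 ≈ -0.59982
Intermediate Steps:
J(E) = ⅑ (J(E) = (E/E)/9 = (⅑)*1 = ⅑)
N(r, F) = (F + r)/(⅑ + r) (N(r, F) = (r + F)/(⅑ + r) = (F + r)/(⅑ + r))
-N(370, -148) = -9*(-148 + 370)/(1 + 9*370) = -9*222/(1 + 3330) = -9*222/3331 = -1*1998/3331 = -1998/3331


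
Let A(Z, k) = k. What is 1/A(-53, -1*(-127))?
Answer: 1/127 ≈ 0.0078740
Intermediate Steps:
1/A(-53, -1*(-127)) = 1/(-1*(-127)) = 1/127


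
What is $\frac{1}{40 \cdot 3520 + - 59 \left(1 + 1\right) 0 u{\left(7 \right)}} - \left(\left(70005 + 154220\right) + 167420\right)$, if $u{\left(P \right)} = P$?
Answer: $- \frac{55143615999}{140800} \approx -3.9165 \cdot 10^{5}$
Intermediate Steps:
$\frac{1}{40 \cdot 3520 + - 59 \left(1 + 1\right) 0 u{\left(7 \right)}} - \left(\left(70005 + 154220\right) + 167420\right) = \frac{1}{40 \cdot 3520 + - 59 \left(1 + 1\right) 0 \cdot 7} - \left(\left(70005 + 154220\right) + 167420\right) = \frac{1}{140800 + - 59 \cdot 2 \cdot 0 \cdot 7} - \left(224225 + 167420\right) = \frac{1}{140800 + \left(-59\right) 0 \cdot 7} - 391645 = \frac{1}{140800 + 0 \cdot 7} - 391645 = \frac{1}{140800 + 0} - 391645 = \frac{1}{140800} - 391645 = - \frac{55143615999}{140800}$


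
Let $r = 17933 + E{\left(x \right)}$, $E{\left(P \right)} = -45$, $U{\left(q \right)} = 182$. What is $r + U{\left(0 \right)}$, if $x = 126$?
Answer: $18070$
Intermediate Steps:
$r = 17888$ ($r = 17933 - 45 = 17888$)
$r + U{\left(0 \right)} = 17888 + 182 = 18070$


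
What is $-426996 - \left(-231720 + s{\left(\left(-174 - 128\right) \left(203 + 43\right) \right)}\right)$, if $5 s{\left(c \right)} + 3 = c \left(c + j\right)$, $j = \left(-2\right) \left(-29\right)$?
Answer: $-1103193741$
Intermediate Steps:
$j = 58$
$s{\left(c \right)} = - \frac{3}{5} + \frac{c \left(58 + c\right)}{5}$ ($s{\left(c \right)} = - \frac{3}{5} + \frac{c \left(c + 58\right)}{5} = - \frac{3}{5} + \frac{c \left(58 + c\right)}{5}$)
$-426996 - \left(-231720 + s{\left(\left(-174 - 128\right) \left(203 + 43\right) \right)}\right) = -426996 - \left(-231720 + \left(- \frac{3}{5} + \frac{\left(\left(-174 - 128\right) \left(203 + 43\right)\right)^{2}}{5} + \frac{58 \left(-174 - 128\right) \left(203 + 43\right)}{5}\right)\right) = -426996 - \left(-231720 + \left(- \frac{3}{5} + \frac{\left(\left(-302\right) 246\right)^{2}}{5} + \frac{58 \left(\left(-302\right) 246\right)}{5}\right)\right) = -426996 - \left(-231720 + \left(- \frac{3}{5} + \frac{\left(-74292\right)^{2}}{5} + \frac{58}{5} \left(-74292\right)\right)\right) = -426996 - \left(-231720 - -1102998465\right) = -426996 - \left(-231720 + 1102998465\right) = -426996 - 1102766745 = -1103193741$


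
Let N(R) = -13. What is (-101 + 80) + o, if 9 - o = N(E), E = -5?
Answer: 1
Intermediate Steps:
o = 22 (o = 9 - 1*(-13) = 9 + 13 = 22)
(-101 + 80) + o = (-101 + 80) + 22 = -21 + 22 = 1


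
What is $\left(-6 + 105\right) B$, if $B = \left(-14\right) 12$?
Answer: $-16632$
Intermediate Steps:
$B = -168$
$\left(-6 + 105\right) B = \left(-6 + 105\right) \left(-168\right) = 99 \left(-168\right) = -16632$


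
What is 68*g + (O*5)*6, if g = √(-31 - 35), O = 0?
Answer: 68*I*√66 ≈ 552.43*I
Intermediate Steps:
g = I*√66 (g = √(-66) = I*√66 ≈ 8.124*I)
68*g + (O*5)*6 = 68*(I*√66) + (0*5)*6 = 68*I*√66 + 0*6 = 68*I*√66 + 0 = 68*I*√66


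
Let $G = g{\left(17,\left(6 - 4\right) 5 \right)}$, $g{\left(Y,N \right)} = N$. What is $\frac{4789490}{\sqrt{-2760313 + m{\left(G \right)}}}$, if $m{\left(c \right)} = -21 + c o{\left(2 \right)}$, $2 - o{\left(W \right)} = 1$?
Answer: $- \frac{2394745 i \sqrt{690081}}{690081} \approx - 2882.8 i$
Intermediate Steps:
$o{\left(W \right)} = 1$ ($o{\left(W \right)} = 2 - 1 = 1$)
$G = 10$ ($G = \left(6 - 4\right) 5 = 2 \cdot 5 = 10$)
$m{\left(c \right)} = -21 + c$ ($m{\left(c \right)} = -21 + c 1 = -21 + c$)
$\frac{4789490}{\sqrt{-2760313 + m{\left(G \right)}}} = \frac{4789490}{\sqrt{-2760313 + \left(-21 + 10\right)}} = \frac{4789490}{\sqrt{-2760313 - 11}} = \frac{4789490}{\sqrt{-2760324}} = \frac{4789490}{2 i \sqrt{690081}} = 4789490 \left(- \frac{i \sqrt{690081}}{1380162}\right) = - \frac{2394745 i \sqrt{690081}}{690081}$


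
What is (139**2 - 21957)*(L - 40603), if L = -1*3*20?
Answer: 107187668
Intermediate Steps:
L = -60 (L = -3*20 = -60)
(139**2 - 21957)*(L - 40603) = (139**2 - 21957)*(-60 - 40603) = (19321 - 21957)*(-40663) = -2636*(-40663) = 107187668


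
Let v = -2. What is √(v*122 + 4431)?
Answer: √4187 ≈ 64.707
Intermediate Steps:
√(v*122 + 4431) = √(-2*122 + 4431) = √(-244 + 4431) = √4187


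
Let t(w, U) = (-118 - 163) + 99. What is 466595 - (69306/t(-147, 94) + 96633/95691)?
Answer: 1355453640605/2902627 ≈ 4.6698e+5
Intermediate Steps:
t(w, U) = -182 (t(w, U) = -281 + 99 = -182)
466595 - (69306/t(-147, 94) + 96633/95691) = 466595 - (69306/(-182) + 96633/95691) = 466595 - (69306*(-1/182) + 96633*(1/95691)) = 466595 - (-34653/91 + 32211/31897) = 466595 - 1*(-1102395540/2902627) = 466595 + 1102395540/2902627 = 1355453640605/2902627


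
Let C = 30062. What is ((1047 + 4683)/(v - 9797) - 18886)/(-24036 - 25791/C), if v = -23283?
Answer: 939068654291/1195173822042 ≈ 0.78572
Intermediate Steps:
((1047 + 4683)/(v - 9797) - 18886)/(-24036 - 25791/C) = ((1047 + 4683)/(-23283 - 9797) - 18886)/(-24036 - 25791/30062) = (5730/(-33080) - 18886)/(-24036 - 25791*1/30062) = (5730*(-1/33080) - 18886)/(-24036 - 25791/30062) = (-573/3308 - 18886)/(-722596023/30062) = -62475461/3308*(-30062/722596023) = 939068654291/1195173822042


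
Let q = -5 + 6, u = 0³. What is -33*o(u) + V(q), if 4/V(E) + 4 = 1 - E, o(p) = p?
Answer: -1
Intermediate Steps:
u = 0
q = 1
V(E) = 4/(-3 - E) (V(E) = 4/(-4 + (1 - E)) = 4/(-3 - E))
-33*o(u) + V(q) = -33*0 - 4/(3 + 1) = 0 - 4/4 = 0 - 4*¼ = 0 - 1 = -1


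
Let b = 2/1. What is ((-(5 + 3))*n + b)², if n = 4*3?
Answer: 8836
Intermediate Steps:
n = 12
b = 2 (b = 2*1 = 2)
((-(5 + 3))*n + b)² = (-(5 + 3)*12 + 2)² = (-1*8*12 + 2)² = (-8*12 + 2)² = (-96 + 2)² = (-94)² = 8836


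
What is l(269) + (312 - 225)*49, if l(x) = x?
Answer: 4532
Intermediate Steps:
l(269) + (312 - 225)*49 = 269 + (312 - 225)*49 = 269 + 87*49 = 269 + 4263 = 4532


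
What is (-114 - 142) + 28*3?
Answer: -172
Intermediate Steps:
(-114 - 142) + 28*3 = -256 + 84 = -172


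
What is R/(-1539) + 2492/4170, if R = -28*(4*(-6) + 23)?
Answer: 619738/1069605 ≈ 0.57941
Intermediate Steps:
R = 28 (R = -28*(-24 + 23) = -28*(-1) = 28)
R/(-1539) + 2492/4170 = 28/(-1539) + 2492/4170 = 28*(-1/1539) + 2492*(1/4170) = -28/1539 + 1246/2085 = 619738/1069605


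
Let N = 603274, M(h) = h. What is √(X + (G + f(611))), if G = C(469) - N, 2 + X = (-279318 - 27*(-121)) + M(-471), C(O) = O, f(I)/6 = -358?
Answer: I*√881477 ≈ 938.87*I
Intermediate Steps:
f(I) = -2148 (f(I) = 6*(-358) = -2148)
X = -276524 (X = -2 + ((-279318 - 27*(-121)) - 471) = -2 + ((-279318 + 3267) - 471) = -2 + (-276051 - 471) = -2 - 276522 = -276524)
G = -602805 (G = 469 - 1*603274 = 469 - 603274 = -602805)
√(X + (G + f(611))) = √(-276524 + (-602805 - 2148)) = √(-276524 - 604953) = √(-881477) = I*√881477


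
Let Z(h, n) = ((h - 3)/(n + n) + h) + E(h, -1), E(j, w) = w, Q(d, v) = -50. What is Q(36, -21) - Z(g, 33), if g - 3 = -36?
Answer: -170/11 ≈ -15.455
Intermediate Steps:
g = -33 (g = 3 - 36 = -33)
Z(h, n) = -1 + h + (-3 + h)/(2*n) (Z(h, n) = ((h - 3)/(n + n) + h) - 1 = ((-3 + h)/((2*n)) + h) - 1 = ((-3 + h)*(1/(2*n)) + h) - 1 = ((-3 + h)/(2*n) + h) - 1 = (h + (-3 + h)/(2*n)) - 1 = -1 + h + (-3 + h)/(2*n))
Q(36, -21) - Z(g, 33) = -50 - (-3 - 33 + 2*33*(-1 - 33))/(2*33) = -50 - (-3 - 33 + 2*33*(-34))/(2*33) = -50 - (-3 - 33 - 2244)/(2*33) = -50 - (-2280)/(2*33) = -50 - 1*(-380/11) = -50 + 380/11 = -170/11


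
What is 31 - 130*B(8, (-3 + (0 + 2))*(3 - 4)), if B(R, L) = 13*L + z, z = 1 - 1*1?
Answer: -1659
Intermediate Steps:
z = 0 (z = 1 - 1 = 0)
B(R, L) = 13*L (B(R, L) = 13*L + 0 = 13*L)
31 - 130*B(8, (-3 + (0 + 2))*(3 - 4)) = 31 - 1690*(-3 + (0 + 2))*(3 - 4) = 31 - 1690*(-3 + 2)*(-1) = 31 - 1690*(-1*(-1)) = 31 - 1690 = -1659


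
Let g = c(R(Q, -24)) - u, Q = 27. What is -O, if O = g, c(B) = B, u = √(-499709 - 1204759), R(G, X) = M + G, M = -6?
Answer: -21 + 2*I*√426117 ≈ -21.0 + 1305.6*I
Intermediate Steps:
R(G, X) = -6 + G
u = 2*I*√426117 (u = √(-1704468) = 2*I*√426117 ≈ 1305.6*I)
g = 21 - 2*I*√426117 (g = (-6 + 27) - 2*I*√426117 = 21 - 2*I*√426117 ≈ 21.0 - 1305.6*I)
O = 21 - 2*I*√426117 ≈ 21.0 - 1305.6*I
-O = -(21 - 2*I*√426117) = -21 + 2*I*√426117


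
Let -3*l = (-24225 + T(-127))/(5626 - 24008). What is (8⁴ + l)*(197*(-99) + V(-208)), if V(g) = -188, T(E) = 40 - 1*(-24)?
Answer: -635326894115/7878 ≈ -8.0646e+7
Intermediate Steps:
T(E) = 64 (T(E) = 40 + 24 = 64)
l = -24161/55146 (l = -(-24225 + 64)/(3*(5626 - 24008)) = -(-24161)/(3*(-18382)) = -(-24161)*(-1)/(3*18382) = -⅓*24161/18382 = -24161/55146 ≈ -0.43813)
(8⁴ + l)*(197*(-99) + V(-208)) = (8⁴ - 24161/55146)*(197*(-99) - 188) = (4096 - 24161/55146)*(-19503 - 188) = (225853855/55146)*(-19691) = -635326894115/7878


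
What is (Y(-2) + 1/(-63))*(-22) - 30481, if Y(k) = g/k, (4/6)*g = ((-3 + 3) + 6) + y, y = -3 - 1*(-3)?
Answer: -1914044/63 ≈ -30382.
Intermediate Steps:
y = 0 (y = -3 + 3 = 0)
g = 9 (g = 3*(((-3 + 3) + 6) + 0)/2 = 3*((0 + 6) + 0)/2 = 3*(6 + 0)/2 = (3/2)*6 = 9)
Y(k) = 9/k
(Y(-2) + 1/(-63))*(-22) - 30481 = (9/(-2) + 1/(-63))*(-22) - 30481 = (9*(-½) - 1/63)*(-22) - 30481 = (-9/2 - 1/63)*(-22) - 30481 = -569/126*(-22) - 30481 = 6259/63 - 30481 = -1914044/63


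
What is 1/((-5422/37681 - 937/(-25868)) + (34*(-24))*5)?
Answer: -974732108/3977011949839 ≈ -0.00024509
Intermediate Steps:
1/((-5422/37681 - 937/(-25868)) + (34*(-24))*5) = 1/((-5422*1/37681 - 937*(-1/25868)) - 816*5) = 1/((-5422/37681 + 937/25868) - 4080) = 1/(-104949199/974732108 - 4080) = 1/(-3977011949839/974732108) = -974732108/3977011949839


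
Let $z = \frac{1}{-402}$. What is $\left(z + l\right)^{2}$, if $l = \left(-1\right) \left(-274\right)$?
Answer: $\frac{12132361609}{161604} \approx 75075.0$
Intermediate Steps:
$z = - \frac{1}{402} \approx -0.0024876$
$l = 274$
$\left(z + l\right)^{2} = \left(- \frac{1}{402} + 274\right)^{2} = \left(\frac{110147}{402}\right)^{2} = \frac{12132361609}{161604}$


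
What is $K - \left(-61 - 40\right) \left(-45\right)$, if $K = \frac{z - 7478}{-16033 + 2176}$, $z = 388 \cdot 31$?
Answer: $- \frac{62984615}{13857} \approx -4545.3$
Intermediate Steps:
$z = 12028$
$K = - \frac{4550}{13857}$ ($K = \frac{12028 - 7478}{-16033 + 2176} = \frac{12028 + \left(-9114 + 1636\right)}{-13857} = \left(12028 - 7478\right) \left(- \frac{1}{13857}\right) = 4550 \left(- \frac{1}{13857}\right) = - \frac{4550}{13857} \approx -0.32835$)
$K - \left(-61 - 40\right) \left(-45\right) = - \frac{4550}{13857} - \left(-61 - 40\right) \left(-45\right) = - \frac{4550}{13857} - \left(-101\right) \left(-45\right) = - \frac{4550}{13857} - 4545 = - \frac{62984615}{13857}$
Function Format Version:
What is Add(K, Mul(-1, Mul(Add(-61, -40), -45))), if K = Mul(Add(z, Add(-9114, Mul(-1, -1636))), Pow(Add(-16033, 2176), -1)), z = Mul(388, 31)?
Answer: Rational(-62984615, 13857) ≈ -4545.3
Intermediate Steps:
z = 12028
K = Rational(-4550, 13857) (K = Mul(Add(12028, Add(-9114, Mul(-1, -1636))), Pow(Add(-16033, 2176), -1)) = Mul(Add(12028, Add(-9114, 1636)), Pow(-13857, -1)) = Mul(Add(12028, -7478), Rational(-1, 13857)) = Mul(4550, Rational(-1, 13857)) = Rational(-4550, 13857) ≈ -0.32835)
Add(K, Mul(-1, Mul(Add(-61, -40), -45))) = Add(Rational(-4550, 13857), Mul(-1, Mul(Add(-61, -40), -45))) = Add(Rational(-4550, 13857), Mul(-1, Mul(-101, -45))) = Add(Rational(-4550, 13857), Mul(-1, 4545)) = Add(Rational(-4550, 13857), -4545) = Rational(-62984615, 13857)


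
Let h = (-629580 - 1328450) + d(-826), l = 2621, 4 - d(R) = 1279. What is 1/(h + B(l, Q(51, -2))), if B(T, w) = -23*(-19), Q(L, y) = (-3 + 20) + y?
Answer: -1/1958868 ≈ -5.1050e-7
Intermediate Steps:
d(R) = -1275 (d(R) = 4 - 1*1279 = 4 - 1279 = -1275)
Q(L, y) = 17 + y
B(T, w) = 437
h = -1959305 (h = (-629580 - 1328450) - 1275 = -1958030 - 1275 = -1959305)
1/(h + B(l, Q(51, -2))) = 1/(-1959305 + 437) = 1/(-1958868) = -1/1958868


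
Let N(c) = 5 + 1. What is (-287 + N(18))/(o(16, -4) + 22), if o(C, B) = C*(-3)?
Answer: 281/26 ≈ 10.808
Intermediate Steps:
N(c) = 6
o(C, B) = -3*C
(-287 + N(18))/(o(16, -4) + 22) = (-287 + 6)/(-3*16 + 22) = -281/(-48 + 22) = -281/(-26) = -281*(-1/26) = 281/26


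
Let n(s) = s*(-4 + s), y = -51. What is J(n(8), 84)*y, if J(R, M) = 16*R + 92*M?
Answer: -420240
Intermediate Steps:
J(n(8), 84)*y = (16*(8*(-4 + 8)) + 92*84)*(-51) = (16*(8*4) + 7728)*(-51) = (16*32 + 7728)*(-51) = (512 + 7728)*(-51) = 8240*(-51) = -420240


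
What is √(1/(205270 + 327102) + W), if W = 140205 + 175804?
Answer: √22390813459348457/266186 ≈ 562.15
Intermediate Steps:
W = 316009
√(1/(205270 + 327102) + W) = √(1/(205270 + 327102) + 316009) = √(1/532372 + 316009) = √(168234343349/532372) = √22390813459348457/266186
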